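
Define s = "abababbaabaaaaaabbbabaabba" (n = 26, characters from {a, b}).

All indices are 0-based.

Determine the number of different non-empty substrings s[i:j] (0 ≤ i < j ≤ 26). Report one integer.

rank→(start, suffix):
  0 → (25, 'a')
  1 → (10, 'aaaaaabbbabaabba')
  2 → (11, 'aaaaabbbabaabba')
  3 → (12, 'aaaabbbabaabba')
  4 → (13, 'aaabbbabaabba')
  5 → (7, 'aabaaaaaabbbabaabba')
  6 → (21, 'aabba')
  7 → (14, 'aabbbabaabba')
  8 → (8, 'abaaaaaabbbabaabba')
  9 → (19, 'abaabba')
  10 → (0, 'abababbaabaaaaaabbbabaabba')
  11 → (2, 'ababbaabaaaaaabbbabaabba')
  12 → (22, 'abba')
  13 → (4, 'abbaabaaaaaabbbabaabba')
  14 → (15, 'abbbabaabba')
  15 → (24, 'ba')
  16 → (9, 'baaaaaabbbabaabba')
  17 → (6, 'baabaaaaaabbbabaabba')
  18 → (20, 'baabba')
  19 → (18, 'babaabba')
  20 → (1, 'bababbaabaaaaaabbbabaabba')
  21 → (3, 'babbaabaaaaaabbbabaabba')
  22 → (23, 'bba')
  23 → (5, 'bbaabaaaaaabbbabaabba')
  24 → (17, 'bbabaabba')
  25 → (16, 'bbbabaabba')

SA = [25, 10, 11, 12, 13, 7, 21, 14, 8, 19, 0, 2, 22, 4, 15, 24, 9, 6, 20, 18, 1, 3, 23, 5, 17, 16]
rank  pair      lcp
   1  s[25:],s[10:]  1  'a'
   2  s[10:],s[11:]  5  'aaaaa'
   3  s[11:],s[12:]  4  'aaaa'
   4  s[12:],s[13:]  3  'aaa'
   5  s[13:],s[7:]  2  'aa'
   6  s[7:],s[21:]  3  'aab'
   7  s[21:],s[14:]  4  'aabb'
   8  s[14:],s[8:]  1  'a'
   9  s[8:],s[19:]  4  'abaa'
  10  s[19:],s[0:]  3  'aba'
  11  s[0:],s[2:]  4  'abab'
  12  s[2:],s[22:]  2  'ab'
  13  s[22:],s[4:]  4  'abba'
  14  s[4:],s[15:]  3  'abb'
  15  s[15:],s[24:]  0  ''
  16  s[24:],s[9:]  2  'ba'
  17  s[9:],s[6:]  3  'baa'
  18  s[6:],s[20:]  4  'baab'
  19  s[20:],s[18:]  2  'ba'
  20  s[18:],s[1:]  4  'baba'
  21  s[1:],s[3:]  3  'bab'
  22  s[3:],s[23:]  1  'b'
  23  s[23:],s[5:]  3  'bba'
  24  s[5:],s[17:]  3  'bba'
  25  s[17:],s[16:]  2  'bb'

n(n+1)/2 = 26·27/2 = 351
Σ LCP = 0 + 1 + 5 + 4 + 3 + 2 + 3 + 4 + 1 + 4 + 3 + 4 + 2 + 4 + 3 + 0 + 2 + 3 + 4 + 2 + 4 + 3 + 1 + 3 + 3 + 2 = 70
distinct = 351 − 70 = 281

281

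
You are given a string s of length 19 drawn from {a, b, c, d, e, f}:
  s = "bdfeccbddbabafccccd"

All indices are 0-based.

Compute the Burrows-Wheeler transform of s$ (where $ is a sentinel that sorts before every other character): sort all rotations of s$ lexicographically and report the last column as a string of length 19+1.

rank  rotation              last
    0  $bdfeccbddbabafccccd  d
    1  abafccccd$bdfeccbddb  b
    2  afccccd$bdfeccbddbab  b
    3  babafccccd$bdfeccbdd  d
    4  bafccccd$bdfeccbddba  a
    5  bddbabafccccd$bdfecc  c
    6  bdfeccbddbabafccccd$  $
    7  cbddbabafccccd$bdfec  c
    8  ccbddbabafccccd$bdfe  e
    9  ccccd$bdfeccbddbabaf  f
   10  cccd$bdfeccbddbabafc  c
   11  ccd$bdfeccbddbabafcc  c
   12  cd$bdfeccbddbabafccc  c
   13  d$bdfeccbddbabafcccc  c
   14  dbabafccccd$bdfeccbd  d
   15  ddbabafccccd$bdfeccb  b
   16  dfeccbddbabafccccd$b  b
   17  eccbddbabafccccd$bdf  f
   18  fccccd$bdfeccbddbaba  a
   19  feccbddbabafccccd$bd  d

dbbdac$cefccccdbbfad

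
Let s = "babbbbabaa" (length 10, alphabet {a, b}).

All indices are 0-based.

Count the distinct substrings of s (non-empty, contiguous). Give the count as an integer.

sorted suffixes:
  #0 SA[0]=9  'a'
  #1 SA[1]=8  'aa'
  #2 SA[2]=6  'abaa'
  #3 SA[3]=1  'abbbbabaa'
  #4 SA[4]=7  'baa'
  #5 SA[5]=5  'babaa'
  #6 SA[6]=0  'babbbbabaa'
  #7 SA[7]=4  'bbabaa'
  #8 SA[8]=3  'bbbabaa'
  #9 SA[9]=2  'bbbbabaa'

SA = [9, 8, 6, 1, 7, 5, 0, 4, 3, 2]
rank  pair      lcp
   1  s[9:],s[8:]  1  'a'
   2  s[8:],s[6:]  1  'a'
   3  s[6:],s[1:]  2  'ab'
   4  s[1:],s[7:]  0  ''
   5  s[7:],s[5:]  2  'ba'
   6  s[5:],s[0:]  3  'bab'
   7  s[0:],s[4:]  1  'b'
   8  s[4:],s[3:]  2  'bb'
   9  s[3:],s[2:]  3  'bbb'

n(n+1)/2 = 10·11/2 = 55
Σ LCP = 0 + 1 + 1 + 2 + 0 + 2 + 3 + 1 + 2 + 3 = 15
distinct = 55 − 15 = 40

40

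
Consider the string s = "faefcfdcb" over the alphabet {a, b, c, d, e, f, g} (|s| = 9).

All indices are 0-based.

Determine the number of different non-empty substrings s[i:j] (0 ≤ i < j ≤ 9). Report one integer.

sorted suffixes:
  #0 SA[0]=1  'aefcfdcb'
  #1 SA[1]=8  'b'
  #2 SA[2]=7  'cb'
  #3 SA[3]=4  'cfdcb'
  #4 SA[4]=6  'dcb'
  #5 SA[5]=2  'efcfdcb'
  #6 SA[6]=0  'faefcfdcb'
  #7 SA[7]=3  'fcfdcb'
  #8 SA[8]=5  'fdcb'

SA = [1, 8, 7, 4, 6, 2, 0, 3, 5]
i: (SA[i-1],SA[i]) lcp shared
  1: (1,8) 0 ''
  2: (8,7) 0 ''
  3: (7,4) 1 'c'
  4: (4,6) 0 ''
  5: (6,2) 0 ''
  6: (2,0) 0 ''
  7: (0,3) 1 'f'
  8: (3,5) 1 'f'

n(n+1)/2 = 9·10/2 = 45
Σ LCP = 0 + 0 + 0 + 1 + 0 + 0 + 0 + 1 + 1 = 3
distinct = 45 − 3 = 42

42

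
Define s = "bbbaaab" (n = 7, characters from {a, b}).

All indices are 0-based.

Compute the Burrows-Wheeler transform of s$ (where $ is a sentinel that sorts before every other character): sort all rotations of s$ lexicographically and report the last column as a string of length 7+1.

rank  rotation  last
    0  $bbbaaab  b
    1  aaab$bbb  b
    2  aab$bbba  a
    3  ab$bbbaa  a
    4  b$bbbaaa  a
    5  baaab$bb  b
    6  bbaaab$b  b
    7  bbbaaab$  $

bbaaabb$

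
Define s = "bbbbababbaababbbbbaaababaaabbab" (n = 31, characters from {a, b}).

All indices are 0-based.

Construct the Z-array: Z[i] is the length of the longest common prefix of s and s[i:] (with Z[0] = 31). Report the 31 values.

Z[0]=31
i=1: i≥r, start 0; Z[1]=3 grow→box=[1,4)
i=2: min(r-i=2, Z[1]=3)=2; Z[2]=2
i=3: min(r-i=1, Z[2]=2)=1; Z[3]=1
i=4: i≥r, start 0; Z[4]=0
i=5: i≥r, start 0; Z[5]=1 grow→box=[5,6)
i=6: i≥r, start 0; Z[6]=0
i=7: i≥r, start 0; Z[7]=2 grow→box=[7,9)
i=8: min(r-i=1, Z[1]=3)=1; Z[8]=1
i=9: i≥r, start 0; Z[9]=0
i=10: i≥r, start 0; Z[10]=0
i=11: i≥r, start 0; Z[11]=1 grow→box=[11,12)
i=12: i≥r, start 0; Z[12]=0
i=13: i≥r, start 0; Z[13]=4 grow→box=[13,17)
i=14: min(r-i=3, Z[1]=3)=3; Z[14]=5 grow→box=[14,19)
i=15: min(r-i=4, Z[1]=3)=3; Z[15]=3
i=16: min(r-i=3, Z[2]=2)=2; Z[16]=2
i=17: min(r-i=2, Z[3]=1)=1; Z[17]=1
i=18: min(r-i=1, Z[4]=0)=0; Z[18]=0
i=19: i≥r, start 0; Z[19]=0
i=20: i≥r, start 0; Z[20]=0
i=21: i≥r, start 0; Z[21]=1 grow→box=[21,22)
i=22: i≥r, start 0; Z[22]=0
i=23: i≥r, start 0; Z[23]=1 grow→box=[23,24)
i=24: i≥r, start 0; Z[24]=0
i=25: i≥r, start 0; Z[25]=0
i=26: i≥r, start 0; Z[26]=0
i=27: i≥r, start 0; Z[27]=2 grow→box=[27,29)
i=28: min(r-i=1, Z[1]=3)=1; Z[28]=1
i=29: i≥r, start 0; Z[29]=0
i=30: i≥r, start 0; Z[30]=1 grow→box=[30,31)

[31, 3, 2, 1, 0, 1, 0, 2, 1, 0, 0, 1, 0, 4, 5, 3, 2, 1, 0, 0, 0, 1, 0, 1, 0, 0, 0, 2, 1, 0, 1]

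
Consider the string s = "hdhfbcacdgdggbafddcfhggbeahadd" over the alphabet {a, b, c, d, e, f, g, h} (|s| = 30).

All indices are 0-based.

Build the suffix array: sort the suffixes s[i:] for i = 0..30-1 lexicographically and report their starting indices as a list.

[6, 27, 14, 25, 13, 4, 23, 5, 7, 18, 29, 17, 28, 16, 8, 10, 1, 24, 3, 15, 19, 12, 22, 9, 11, 21, 26, 0, 2, 20]

sorted suffixes:
  #0 SA[0]=6  'acdgdggbafddcfhggbeahadd'
  #1 SA[1]=27  'add'
  #2 SA[2]=14  'afddcfhggbeahadd'
  #3 SA[3]=25  'ahadd'
  #4 SA[4]=13  'bafddcfhggbeahadd'
  #5 SA[5]=4  'bcacdgdggbafddcfhggbeahadd'
  #6 SA[6]=23  'beahadd'
  #7 SA[7]=5  'cacdgdggbafddcfhggbeahadd'
  #8 SA[8]=7  'cdgdggbafddcfhggbeahadd'
  #9 SA[9]=18  'cfhggbeahadd'
  #10 SA[10]=29  'd'
  #11 SA[11]=17  'dcfhggbeahadd'
  #12 SA[12]=28  'dd'
  #13 SA[13]=16  'ddcfhggbeahadd'
  #14 SA[14]=8  'dgdggbafddcfhggbeahadd'
  #15 SA[15]=10  'dggbafddcfhggbeahadd'
  #16 SA[16]=1  'dhfbcacdgdggbafddcfhggbeahadd'
  #17 SA[17]=24  'eahadd'
  #18 SA[18]=3  'fbcacdgdggbafddcfhggbeahadd'
  #19 SA[19]=15  'fddcfhggbeahadd'
  #20 SA[20]=19  'fhggbeahadd'
  #21 SA[21]=12  'gbafddcfhggbeahadd'
  #22 SA[22]=22  'gbeahadd'
  #23 SA[23]=9  'gdggbafddcfhggbeahadd'
  #24 SA[24]=11  'ggbafddcfhggbeahadd'
  #25 SA[25]=21  'ggbeahadd'
  #26 SA[26]=26  'hadd'
  #27 SA[27]=0  'hdhfbcacdgdggbafddcfhggbeahadd'
  #28 SA[28]=2  'hfbcacdgdggbafddcfhggbeahadd'
  #29 SA[29]=20  'hggbeahadd'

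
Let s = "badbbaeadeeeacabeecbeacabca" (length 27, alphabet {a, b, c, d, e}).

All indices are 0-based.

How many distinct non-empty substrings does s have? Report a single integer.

rank→(start, suffix):
  0 → (26, 'a')
  1 → (23, 'abca')
  2 → (14, 'abeecbeacabca')
  3 → (21, 'acabca')
  4 → (12, 'acabeecbeacabca')
  5 → (1, 'adbbaeadeeeacabeecbeacabca')
  6 → (7, 'adeeeacabeecbeacabca')
  7 → (5, 'aeadeeeacabeecbeacabca')
  8 → (0, 'badbbaeadeeeacabeecbeacabca')
  9 → (4, 'baeadeeeacabeecbeacabca')
  10 → (3, 'bbaeadeeeacabeecbeacabca')
  11 → (24, 'bca')
  12 → (19, 'beacabca')
  13 → (15, 'beecbeacabca')
  14 → (25, 'ca')
  15 → (22, 'cabca')
  16 → (13, 'cabeecbeacabca')
  17 → (18, 'cbeacabca')
  18 → (2, 'dbbaeadeeeacabeecbeacabca')
  19 → (8, 'deeeacabeecbeacabca')
  20 → (20, 'eacabca')
  21 → (11, 'eacabeecbeacabca')
  22 → (6, 'eadeeeacabeecbeacabca')
  23 → (17, 'ecbeacabca')
  24 → (10, 'eeacabeecbeacabca')
  25 → (16, 'eecbeacabca')
  26 → (9, 'eeeacabeecbeacabca')

SA = [26, 23, 14, 21, 12, 1, 7, 5, 0, 4, 3, 24, 19, 15, 25, 22, 13, 18, 2, 8, 20, 11, 6, 17, 10, 16, 9]
i: (SA[i-1],SA[i]) lcp shared
  1: (26,23) 1 'a'
  2: (23,14) 2 'ab'
  3: (14,21) 1 'a'
  4: (21,12) 4 'acab'
  5: (12,1) 1 'a'
  6: (1,7) 2 'ad'
  7: (7,5) 1 'a'
  8: (5,0) 0 ''
  9: (0,4) 2 'ba'
  10: (4,3) 1 'b'
  11: (3,24) 1 'b'
  12: (24,19) 1 'b'
  13: (19,15) 2 'be'
  14: (15,25) 0 ''
  15: (25,22) 2 'ca'
  16: (22,13) 3 'cab'
  17: (13,18) 1 'c'
  18: (18,2) 0 ''
  19: (2,8) 1 'd'
  20: (8,20) 0 ''
  21: (20,11) 5 'eacab'
  22: (11,6) 2 'ea'
  23: (6,17) 1 'e'
  24: (17,10) 1 'e'
  25: (10,16) 2 'ee'
  26: (16,9) 2 'ee'

n(n+1)/2 = 27·28/2 = 378
Σ LCP = 0 + 1 + 2 + 1 + 4 + 1 + 2 + 1 + 0 + 2 + 1 + 1 + 1 + 2 + 0 + 2 + 3 + 1 + 0 + 1 + 0 + 5 + 2 + 1 + 1 + 2 + 2 = 39
distinct = 378 − 39 = 339

339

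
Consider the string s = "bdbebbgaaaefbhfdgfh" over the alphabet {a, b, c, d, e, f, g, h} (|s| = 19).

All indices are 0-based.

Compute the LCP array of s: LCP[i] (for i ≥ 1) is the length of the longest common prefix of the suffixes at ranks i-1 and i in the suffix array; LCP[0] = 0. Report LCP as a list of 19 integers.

sorted suffixes:
  #0 SA[0]=7  'aaaefbhfdgfh'
  #1 SA[1]=8  'aaefbhfdgfh'
  #2 SA[2]=9  'aefbhfdgfh'
  #3 SA[3]=4  'bbgaaaefbhfdgfh'
  #4 SA[4]=0  'bdbebbgaaaefbhfdgfh'
  #5 SA[5]=2  'bebbgaaaefbhfdgfh'
  #6 SA[6]=5  'bgaaaefbhfdgfh'
  #7 SA[7]=12  'bhfdgfh'
  #8 SA[8]=1  'dbebbgaaaefbhfdgfh'
  #9 SA[9]=15  'dgfh'
  #10 SA[10]=3  'ebbgaaaefbhfdgfh'
  #11 SA[11]=10  'efbhfdgfh'
  #12 SA[12]=11  'fbhfdgfh'
  #13 SA[13]=14  'fdgfh'
  #14 SA[14]=17  'fh'
  #15 SA[15]=6  'gaaaefbhfdgfh'
  #16 SA[16]=16  'gfh'
  #17 SA[17]=18  'h'
  #18 SA[18]=13  'hfdgfh'

SA = [7, 8, 9, 4, 0, 2, 5, 12, 1, 15, 3, 10, 11, 14, 17, 6, 16, 18, 13]
i: (SA[i-1],SA[i]) lcp shared
  1: (7,8) 2 'aa'
  2: (8,9) 1 'a'
  3: (9,4) 0 ''
  4: (4,0) 1 'b'
  5: (0,2) 1 'b'
  6: (2,5) 1 'b'
  7: (5,12) 1 'b'
  8: (12,1) 0 ''
  9: (1,15) 1 'd'
  10: (15,3) 0 ''
  11: (3,10) 1 'e'
  12: (10,11) 0 ''
  13: (11,14) 1 'f'
  14: (14,17) 1 'f'
  15: (17,6) 0 ''
  16: (6,16) 1 'g'
  17: (16,18) 0 ''
  18: (18,13) 1 'h'

[0, 2, 1, 0, 1, 1, 1, 1, 0, 1, 0, 1, 0, 1, 1, 0, 1, 0, 1]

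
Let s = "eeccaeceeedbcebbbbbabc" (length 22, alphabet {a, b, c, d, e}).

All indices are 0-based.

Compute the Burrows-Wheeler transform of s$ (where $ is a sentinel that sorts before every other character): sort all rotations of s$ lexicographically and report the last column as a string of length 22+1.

rank  rotation                 last
    0  $eeccaeceeedbcebbbbbabc  c
    1  abc$eeccaeceeedbcebbbbb  b
    2  aeceeedbcebbbbbabc$eecc  c
    3  babc$eeccaeceeedbcebbbb  b
    4  bbabc$eeccaeceeedbcebbb  b
    5  bbbabc$eeccaeceeedbcebb  b
    6  bbbbabc$eeccaeceeedbceb  b
    7  bbbbbabc$eeccaeceeedbce  e
    8  bc$eeccaeceeedbcebbbbba  a
    9  bcebbbbbabc$eeccaeceeed  d
   10  c$eeccaeceeedbcebbbbbab  b
   11  caeceeedbcebbbbbabc$eec  c
   12  ccaeceeedbcebbbbbabc$ee  e
   13  cebbbbbabc$eeccaeceeedb  b
   14  ceeedbcebbbbbabc$eeccae  e
   15  dbcebbbbbabc$eeccaeceee  e
   16  ebbbbbabc$eeccaeceeedbc  c
   17  eccaeceeedbcebbbbbabc$e  e
   18  eceeedbcebbbbbabc$eecca  a
   19  edbcebbbbbabc$eeccaecee  e
   20  eeccaeceeedbcebbbbbabc$  $
   21  eedbcebbbbbabc$eeccaece  e
   22  eeedbcebbbbbabc$eeccaec  c

cbcbbbbeadbcebeeceae$ec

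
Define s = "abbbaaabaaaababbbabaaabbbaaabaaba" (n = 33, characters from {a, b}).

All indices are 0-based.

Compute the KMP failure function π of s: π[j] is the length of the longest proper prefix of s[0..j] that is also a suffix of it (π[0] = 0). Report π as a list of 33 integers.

[0, 0, 0, 0, 1, 1, 1, 2, 1, 1, 1, 1, 2, 1, 2, 3, 4, 5, 2, 1, 1, 1, 2, 3, 4, 5, 6, 7, 8, 9, 10, 2, 1]

π[0] = 0
j=1 s[j]='b': π[1]=0 (border '')
j=2 s[j]='b': π[2]=0 (border '')
j=3 s[j]='b': π[3]=0 (border '')
j=4 s[j]='a': π[4]=1 (border 'a')
j=5 s[j]='a': k: 1→0; π[5]=1 (border 'a')
j=6 s[j]='a': k: 1→0; π[6]=1 (border 'a')
j=7 s[j]='b': π[7]=2 (border 'ab')
j=8 s[j]='a': k: 2→0; π[8]=1 (border 'a')
j=9 s[j]='a': k: 1→0; π[9]=1 (border 'a')
j=10 s[j]='a': k: 1→0; π[10]=1 (border 'a')
j=11 s[j]='a': k: 1→0; π[11]=1 (border 'a')
j=12 s[j]='b': π[12]=2 (border 'ab')
j=13 s[j]='a': k: 2→0; π[13]=1 (border 'a')
j=14 s[j]='b': π[14]=2 (border 'ab')
j=15 s[j]='b': π[15]=3 (border 'abb')
j=16 s[j]='b': π[16]=4 (border 'abbb')
j=17 s[j]='a': π[17]=5 (border 'abbba')
j=18 s[j]='b': k: 5→1; π[18]=2 (border 'ab')
j=19 s[j]='a': k: 2→0; π[19]=1 (border 'a')
j=20 s[j]='a': k: 1→0; π[20]=1 (border 'a')
j=21 s[j]='a': k: 1→0; π[21]=1 (border 'a')
j=22 s[j]='b': π[22]=2 (border 'ab')
j=23 s[j]='b': π[23]=3 (border 'abb')
j=24 s[j]='b': π[24]=4 (border 'abbb')
j=25 s[j]='a': π[25]=5 (border 'abbba')
j=26 s[j]='a': π[26]=6 (border 'abbbaa')
j=27 s[j]='a': π[27]=7 (border 'abbbaaa')
j=28 s[j]='b': π[28]=8 (border 'abbbaaab')
j=29 s[j]='a': π[29]=9 (border 'abbbaaaba')
j=30 s[j]='a': π[30]=10 (border 'abbbaaabaa')
j=31 s[j]='b': k: 10→1; π[31]=2 (border 'ab')
j=32 s[j]='a': k: 2→0; π[32]=1 (border 'a')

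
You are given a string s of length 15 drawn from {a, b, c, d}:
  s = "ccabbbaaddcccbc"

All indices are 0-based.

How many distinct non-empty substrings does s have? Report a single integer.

sorted suffixes:
  #0 SA[0]=6  'aaddcccbc'
  #1 SA[1]=2  'abbbaaddcccbc'
  #2 SA[2]=7  'addcccbc'
  #3 SA[3]=5  'baaddcccbc'
  #4 SA[4]=4  'bbaaddcccbc'
  #5 SA[5]=3  'bbbaaddcccbc'
  #6 SA[6]=13  'bc'
  #7 SA[7]=14  'c'
  #8 SA[8]=1  'cabbbaaddcccbc'
  #9 SA[9]=12  'cbc'
  #10 SA[10]=0  'ccabbbaaddcccbc'
  #11 SA[11]=11  'ccbc'
  #12 SA[12]=10  'cccbc'
  #13 SA[13]=9  'dcccbc'
  #14 SA[14]=8  'ddcccbc'

SA = [6, 2, 7, 5, 4, 3, 13, 14, 1, 12, 0, 11, 10, 9, 8]
i: (SA[i-1],SA[i]) lcp shared
  1: (6,2) 1 'a'
  2: (2,7) 1 'a'
  3: (7,5) 0 ''
  4: (5,4) 1 'b'
  5: (4,3) 2 'bb'
  6: (3,13) 1 'b'
  7: (13,14) 0 ''
  8: (14,1) 1 'c'
  9: (1,12) 1 'c'
  10: (12,0) 1 'c'
  11: (0,11) 2 'cc'
  12: (11,10) 2 'cc'
  13: (10,9) 0 ''
  14: (9,8) 1 'd'

n(n+1)/2 = 15·16/2 = 120
Σ LCP = 0 + 1 + 1 + 0 + 1 + 2 + 1 + 0 + 1 + 1 + 1 + 2 + 2 + 0 + 1 = 14
distinct = 120 − 14 = 106

106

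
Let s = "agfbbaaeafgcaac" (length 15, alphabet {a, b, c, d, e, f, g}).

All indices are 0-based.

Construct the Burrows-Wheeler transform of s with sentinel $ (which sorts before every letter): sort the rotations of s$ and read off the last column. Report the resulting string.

rank  rotation          last
    0  $agfbbaaeafgcaac  c
    1  aac$agfbbaaeafgc  c
    2  aaeafgcaac$agfbb  b
    3  ac$agfbbaaeafgca  a
    4  aeafgcaac$agfbba  a
    5  afgcaac$agfbbaae  e
    6  agfbbaaeafgcaac$  $
    7  baaeafgcaac$agfb  b
    8  bbaaeafgcaac$agf  f
    9  c$agfbbaaeafgcaa  a
   10  caac$agfbbaaeafg  g
   11  eafgcaac$agfbbaa  a
   12  fbbaaeafgcaac$ag  g
   13  fgcaac$agfbbaaea  a
   14  gcaac$agfbbaaeaf  f
   15  gfbbaaeafgcaac$a  a

ccbaae$bfagagafa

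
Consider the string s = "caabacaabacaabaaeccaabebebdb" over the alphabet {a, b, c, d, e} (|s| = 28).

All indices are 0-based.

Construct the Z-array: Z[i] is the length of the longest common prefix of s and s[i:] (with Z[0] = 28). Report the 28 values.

[28, 0, 0, 0, 0, 10, 0, 0, 0, 0, 5, 0, 0, 0, 0, 0, 0, 1, 4, 0, 0, 0, 0, 0, 0, 0, 0, 0]

Z[0]=28
i=1: fresh scan; Z[1]=0
i=2: fresh scan; Z[2]=0
i=3: fresh scan; Z[3]=0
i=4: fresh scan; Z[4]=0
i=5: fresh scan; Z[5]=10 extend→box=[5,15)
i=6: min(r-i=9, Z[1]=0)=0; Z[6]=0
i=7: min(r-i=8, Z[2]=0)=0; Z[7]=0
i=8: min(r-i=7, Z[3]=0)=0; Z[8]=0
i=9: min(r-i=6, Z[4]=0)=0; Z[9]=0
i=10: min(r-i=5, Z[5]=10)=5; Z[10]=5
i=11: min(r-i=4, Z[6]=0)=0; Z[11]=0
i=12: min(r-i=3, Z[7]=0)=0; Z[12]=0
i=13: min(r-i=2, Z[8]=0)=0; Z[13]=0
i=14: min(r-i=1, Z[9]=0)=0; Z[14]=0
i=15: fresh scan; Z[15]=0
i=16: fresh scan; Z[16]=0
i=17: fresh scan; Z[17]=1 extend→box=[17,18)
i=18: fresh scan; Z[18]=4 extend→box=[18,22)
i=19: min(r-i=3, Z[1]=0)=0; Z[19]=0
i=20: min(r-i=2, Z[2]=0)=0; Z[20]=0
i=21: min(r-i=1, Z[3]=0)=0; Z[21]=0
i=22: fresh scan; Z[22]=0
i=23: fresh scan; Z[23]=0
i=24: fresh scan; Z[24]=0
i=25: fresh scan; Z[25]=0
i=26: fresh scan; Z[26]=0
i=27: fresh scan; Z[27]=0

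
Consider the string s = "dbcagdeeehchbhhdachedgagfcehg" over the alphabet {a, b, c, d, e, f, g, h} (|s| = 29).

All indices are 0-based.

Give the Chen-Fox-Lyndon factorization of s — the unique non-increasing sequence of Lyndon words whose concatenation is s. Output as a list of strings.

["d", "bc", "agdeeehchbhhd", "achedgagfcehg"]

emit factor 1: 'd' (i=0, period=1)
emit factor 2: 'bc' (i=1, period=2)
emit factor 3: 'agdeeehchbhhd' (i=3, period=13)
emit factor 4: 'achedgagfcehg' (i=16, period=13)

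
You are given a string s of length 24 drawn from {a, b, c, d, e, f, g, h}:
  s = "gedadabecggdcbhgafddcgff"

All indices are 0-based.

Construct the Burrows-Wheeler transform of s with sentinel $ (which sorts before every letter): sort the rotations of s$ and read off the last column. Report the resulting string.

rank  rotation                   last
    0  $gedadabecggdcbhgafddcgff  f
    1  abecggdcbhgafddcgff$gedad  d
    2  adabecggdcbhgafddcgff$ged  d
    3  afddcgff$gedadabecggdcbhg  g
    4  becggdcbhgafddcgff$gedada  a
    5  bhgafddcgff$gedadabecggdc  c
    6  cbhgafddcgff$gedadabecggd  d
    7  cgff$gedadabecggdcbhgafdd  d
    8  cggdcbhgafddcgff$gedadabe  e
    9  dabecggdcbhgafddcgff$geda  a
   10  dadabecggdcbhgafddcgff$ge  e
   11  dcbhgafddcgff$gedadabecgg  g
   12  dcgff$gedadabecggdcbhgafd  d
   13  ddcgff$gedadabecggdcbhgaf  f
   14  ecggdcbhgafddcgff$gedadab  b
   15  edadabecggdcbhgafddcgff$g  g
   16  f$gedadabecggdcbhgafddcgf  f
   17  fddcgff$gedadabecggdcbhga  a
   18  ff$gedadabecggdcbhgafddcg  g
   19  gafddcgff$gedadabecggdcbh  h
   20  gdcbhgafddcgff$gedadabecg  g
   21  gedadabecggdcbhgafddcgff$  $
   22  gff$gedadabecggdcbhgafddc  c
   23  ggdcbhgafddcgff$gedadabec  c
   24  hgafddcgff$gedadabecggdcb  b

fddgacddeaegdfbgfaghg$ccb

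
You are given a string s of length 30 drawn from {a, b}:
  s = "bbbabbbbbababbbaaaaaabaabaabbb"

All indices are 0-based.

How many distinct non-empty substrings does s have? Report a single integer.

374

rank→(start, suffix):
  0 → (15, 'aaaaaabaabaabbb')
  1 → (16, 'aaaaabaabaabbb')
  2 → (17, 'aaaabaabaabbb')
  3 → (18, 'aaabaabaabbb')
  4 → (19, 'aabaabaabbb')
  5 → (22, 'aabaabbb')
  6 → (25, 'aabbb')
  7 → (20, 'abaabaabbb')
  8 → (23, 'abaabbb')
  9 → (9, 'ababbbaaaaaabaabaabbb')
  10 → (26, 'abbb')
  11 → (11, 'abbbaaaaaabaabaabbb')
  12 → (3, 'abbbbbababbbaaaaaabaabaabbb')
  13 → (29, 'b')
  14 → (14, 'baaaaaabaabaabbb')
  15 → (21, 'baabaabbb')
  16 → (24, 'baabbb')
  17 → (8, 'bababbbaaaaaabaabaabbb')
  18 → (10, 'babbbaaaaaabaabaabbb')
  19 → (2, 'babbbbbababbbaaaaaabaabaabbb')
  20 → (28, 'bb')
  21 → (13, 'bbaaaaaabaabaabbb')
  22 → (7, 'bbababbbaaaaaabaabaabbb')
  23 → (1, 'bbabbbbbababbbaaaaaabaabaabbb')
  24 → (27, 'bbb')
  25 → (12, 'bbbaaaaaabaabaabbb')
  26 → (6, 'bbbababbbaaaaaabaabaabbb')
  27 → (0, 'bbbabbbbbababbbaaaaaabaabaabbb')
  28 → (5, 'bbbbababbbaaaaaabaabaabbb')
  29 → (4, 'bbbbbababbbaaaaaabaabaabbb')

SA = [15, 16, 17, 18, 19, 22, 25, 20, 23, 9, 26, 11, 3, 29, 14, 21, 24, 8, 10, 2, 28, 13, 7, 1, 27, 12, 6, 0, 5, 4]
[i] adj suffixes → lcp
  [1] 15/16 → 5 ('aaaaa')
  [2] 16/17 → 4 ('aaaa')
  [3] 17/18 → 3 ('aaa')
  [4] 18/19 → 2 ('aa')
  [5] 19/22 → 6 ('aabaab')
  [6] 22/25 → 3 ('aab')
  [7] 25/20 → 1 ('a')
  [8] 20/23 → 5 ('abaab')
  [9] 23/9 → 3 ('aba')
  [10] 9/26 → 2 ('ab')
  [11] 26/11 → 4 ('abbb')
  [12] 11/3 → 4 ('abbb')
  [13] 3/29 → 0 ('')
  [14] 29/14 → 1 ('b')
  [15] 14/21 → 3 ('baa')
  [16] 21/24 → 4 ('baab')
  [17] 24/8 → 2 ('ba')
  [18] 8/10 → 3 ('bab')
  [19] 10/2 → 5 ('babbb')
  [20] 2/28 → 1 ('b')
  [21] 28/13 → 2 ('bb')
  [22] 13/7 → 3 ('bba')
  [23] 7/1 → 4 ('bbab')
  [24] 1/27 → 2 ('bb')
  [25] 27/12 → 3 ('bbb')
  [26] 12/6 → 4 ('bbba')
  [27] 6/0 → 5 ('bbbab')
  [28] 0/5 → 3 ('bbb')
  [29] 5/4 → 4 ('bbbb')

n(n+1)/2 = 30·31/2 = 465
Σ LCP = 0 + 5 + 4 + 3 + 2 + 6 + 3 + 1 + 5 + 3 + 2 + 4 + 4 + 0 + 1 + 3 + 4 + 2 + 3 + 5 + 1 + 2 + 3 + 4 + 2 + 3 + 4 + 5 + 3 + 4 = 91
distinct = 465 − 91 = 374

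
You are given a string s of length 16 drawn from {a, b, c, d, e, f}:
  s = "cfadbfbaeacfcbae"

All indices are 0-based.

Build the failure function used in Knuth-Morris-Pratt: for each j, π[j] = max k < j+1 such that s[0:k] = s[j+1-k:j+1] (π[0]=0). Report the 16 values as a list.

π[0] = 0
j=1 s[j]='f': π[1]=0 (border '')
j=2 s[j]='a': π[2]=0 (border '')
j=3 s[j]='d': π[3]=0 (border '')
j=4 s[j]='b': π[4]=0 (border '')
j=5 s[j]='f': π[5]=0 (border '')
j=6 s[j]='b': π[6]=0 (border '')
j=7 s[j]='a': π[7]=0 (border '')
j=8 s[j]='e': π[8]=0 (border '')
j=9 s[j]='a': π[9]=0 (border '')
j=10 s[j]='c': π[10]=1 (border 'c')
j=11 s[j]='f': π[11]=2 (border 'cf')
j=12 s[j]='c': k: 2→0; π[12]=1 (border 'c')
j=13 s[j]='b': k: 1→0; π[13]=0 (border '')
j=14 s[j]='a': π[14]=0 (border '')
j=15 s[j]='e': π[15]=0 (border '')

[0, 0, 0, 0, 0, 0, 0, 0, 0, 0, 1, 2, 1, 0, 0, 0]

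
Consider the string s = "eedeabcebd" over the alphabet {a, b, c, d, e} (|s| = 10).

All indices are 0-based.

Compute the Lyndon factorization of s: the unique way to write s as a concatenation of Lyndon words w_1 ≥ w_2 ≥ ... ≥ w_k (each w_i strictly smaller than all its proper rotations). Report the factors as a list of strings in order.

emit factor 1: 'e' (i=0, period=1)
emit factor 2: 'e' (i=1, period=1)
emit factor 3: 'de' (i=2, period=2)
emit factor 4: 'abcebd' (i=4, period=6)

["e", "e", "de", "abcebd"]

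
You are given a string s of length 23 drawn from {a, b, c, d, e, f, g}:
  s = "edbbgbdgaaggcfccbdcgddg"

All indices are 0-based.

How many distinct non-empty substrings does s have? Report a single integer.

sorted suffixes:
  #0 SA[0]=8  'aaggcfccbdcgddg'
  #1 SA[1]=9  'aggcfccbdcgddg'
  #2 SA[2]=2  'bbgbdgaaggcfccbdcgddg'
  #3 SA[3]=16  'bdcgddg'
  #4 SA[4]=5  'bdgaaggcfccbdcgddg'
  #5 SA[5]=3  'bgbdgaaggcfccbdcgddg'
  #6 SA[6]=15  'cbdcgddg'
  #7 SA[7]=14  'ccbdcgddg'
  #8 SA[8]=12  'cfccbdcgddg'
  #9 SA[9]=18  'cgddg'
  #10 SA[10]=1  'dbbgbdgaaggcfccbdcgddg'
  #11 SA[11]=17  'dcgddg'
  #12 SA[12]=20  'ddg'
  #13 SA[13]=21  'dg'
  #14 SA[14]=6  'dgaaggcfccbdcgddg'
  #15 SA[15]=0  'edbbgbdgaaggcfccbdcgddg'
  #16 SA[16]=13  'fccbdcgddg'
  #17 SA[17]=22  'g'
  #18 SA[18]=7  'gaaggcfccbdcgddg'
  #19 SA[19]=4  'gbdgaaggcfccbdcgddg'
  #20 SA[20]=11  'gcfccbdcgddg'
  #21 SA[21]=19  'gddg'
  #22 SA[22]=10  'ggcfccbdcgddg'

SA = [8, 9, 2, 16, 5, 3, 15, 14, 12, 18, 1, 17, 20, 21, 6, 0, 13, 22, 7, 4, 11, 19, 10]
[i] adj suffixes → lcp
  [1] 8/9 → 1 ('a')
  [2] 9/2 → 0 ('')
  [3] 2/16 → 1 ('b')
  [4] 16/5 → 2 ('bd')
  [5] 5/3 → 1 ('b')
  [6] 3/15 → 0 ('')
  [7] 15/14 → 1 ('c')
  [8] 14/12 → 1 ('c')
  [9] 12/18 → 1 ('c')
  [10] 18/1 → 0 ('')
  [11] 1/17 → 1 ('d')
  [12] 17/20 → 1 ('d')
  [13] 20/21 → 1 ('d')
  [14] 21/6 → 2 ('dg')
  [15] 6/0 → 0 ('')
  [16] 0/13 → 0 ('')
  [17] 13/22 → 0 ('')
  [18] 22/7 → 1 ('g')
  [19] 7/4 → 1 ('g')
  [20] 4/11 → 1 ('g')
  [21] 11/19 → 1 ('g')
  [22] 19/10 → 1 ('g')

n(n+1)/2 = 23·24/2 = 276
Σ LCP = 0 + 1 + 0 + 1 + 2 + 1 + 0 + 1 + 1 + 1 + 0 + 1 + 1 + 1 + 2 + 0 + 0 + 0 + 1 + 1 + 1 + 1 + 1 = 18
distinct = 276 − 18 = 258

258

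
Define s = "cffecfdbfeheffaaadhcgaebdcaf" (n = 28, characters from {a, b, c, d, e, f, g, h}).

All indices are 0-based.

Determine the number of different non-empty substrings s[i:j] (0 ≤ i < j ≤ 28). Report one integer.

382

sorted suffixes:
  #0 SA[0]=14  'aaadhcgaebdcaf'
  #1 SA[1]=15  'aadhcgaebdcaf'
  #2 SA[2]=16  'adhcgaebdcaf'
  #3 SA[3]=21  'aebdcaf'
  #4 SA[4]=26  'af'
  #5 SA[5]=23  'bdcaf'
  #6 SA[6]=7  'bfeheffaaadhcgaebdcaf'
  #7 SA[7]=25  'caf'
  #8 SA[8]=4  'cfdbfeheffaaadhcgaebdcaf'
  #9 SA[9]=0  'cffecfdbfeheffaaadhcgaebdcaf'
  #10 SA[10]=19  'cgaebdcaf'
  #11 SA[11]=6  'dbfeheffaaadhcgaebdcaf'
  #12 SA[12]=24  'dcaf'
  #13 SA[13]=17  'dhcgaebdcaf'
  #14 SA[14]=22  'ebdcaf'
  #15 SA[15]=3  'ecfdbfeheffaaadhcgaebdcaf'
  #16 SA[16]=11  'effaaadhcgaebdcaf'
  #17 SA[17]=9  'eheffaaadhcgaebdcaf'
  #18 SA[18]=27  'f'
  #19 SA[19]=13  'faaadhcgaebdcaf'
  #20 SA[20]=5  'fdbfeheffaaadhcgaebdcaf'
  #21 SA[21]=2  'fecfdbfeheffaaadhcgaebdcaf'
  #22 SA[22]=8  'feheffaaadhcgaebdcaf'
  #23 SA[23]=12  'ffaaadhcgaebdcaf'
  #24 SA[24]=1  'ffecfdbfeheffaaadhcgaebdcaf'
  #25 SA[25]=20  'gaebdcaf'
  #26 SA[26]=18  'hcgaebdcaf'
  #27 SA[27]=10  'heffaaadhcgaebdcaf'

SA = [14, 15, 16, 21, 26, 23, 7, 25, 4, 0, 19, 6, 24, 17, 22, 3, 11, 9, 27, 13, 5, 2, 8, 12, 1, 20, 18, 10]
[i] adj suffixes → lcp
  [1] 14/15 → 2 ('aa')
  [2] 15/16 → 1 ('a')
  [3] 16/21 → 1 ('a')
  [4] 21/26 → 1 ('a')
  [5] 26/23 → 0 ('')
  [6] 23/7 → 1 ('b')
  [7] 7/25 → 0 ('')
  [8] 25/4 → 1 ('c')
  [9] 4/0 → 2 ('cf')
  [10] 0/19 → 1 ('c')
  [11] 19/6 → 0 ('')
  [12] 6/24 → 1 ('d')
  [13] 24/17 → 1 ('d')
  [14] 17/22 → 0 ('')
  [15] 22/3 → 1 ('e')
  [16] 3/11 → 1 ('e')
  [17] 11/9 → 1 ('e')
  [18] 9/27 → 0 ('')
  [19] 27/13 → 1 ('f')
  [20] 13/5 → 1 ('f')
  [21] 5/2 → 1 ('f')
  [22] 2/8 → 2 ('fe')
  [23] 8/12 → 1 ('f')
  [24] 12/1 → 2 ('ff')
  [25] 1/20 → 0 ('')
  [26] 20/18 → 0 ('')
  [27] 18/10 → 1 ('h')

n(n+1)/2 = 28·29/2 = 406
Σ LCP = 0 + 2 + 1 + 1 + 1 + 0 + 1 + 0 + 1 + 2 + 1 + 0 + 1 + 1 + 0 + 1 + 1 + 1 + 0 + 1 + 1 + 1 + 2 + 1 + 2 + 0 + 0 + 1 = 24
distinct = 406 − 24 = 382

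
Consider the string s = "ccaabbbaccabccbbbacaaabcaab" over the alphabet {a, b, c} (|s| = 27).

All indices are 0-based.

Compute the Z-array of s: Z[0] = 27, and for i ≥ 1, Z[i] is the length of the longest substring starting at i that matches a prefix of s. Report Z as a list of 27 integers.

[27, 1, 0, 0, 0, 0, 0, 0, 3, 1, 0, 0, 2, 1, 0, 0, 0, 0, 1, 0, 0, 0, 0, 1, 0, 0, 0]

Z[0]=27
i=1: i≥r, start 0; Z[1]=1 scan→box=[1,2)
i=2: i≥r, start 0; Z[2]=0
i=3: i≥r, start 0; Z[3]=0
i=4: i≥r, start 0; Z[4]=0
i=5: i≥r, start 0; Z[5]=0
i=6: i≥r, start 0; Z[6]=0
i=7: i≥r, start 0; Z[7]=0
i=8: i≥r, start 0; Z[8]=3 scan→box=[8,11)
i=9: min(r-i=2, Z[1]=1)=1; Z[9]=1
i=10: min(r-i=1, Z[2]=0)=0; Z[10]=0
i=11: i≥r, start 0; Z[11]=0
i=12: i≥r, start 0; Z[12]=2 scan→box=[12,14)
i=13: min(r-i=1, Z[1]=1)=1; Z[13]=1
i=14: i≥r, start 0; Z[14]=0
i=15: i≥r, start 0; Z[15]=0
i=16: i≥r, start 0; Z[16]=0
i=17: i≥r, start 0; Z[17]=0
i=18: i≥r, start 0; Z[18]=1 scan→box=[18,19)
i=19: i≥r, start 0; Z[19]=0
i=20: i≥r, start 0; Z[20]=0
i=21: i≥r, start 0; Z[21]=0
i=22: i≥r, start 0; Z[22]=0
i=23: i≥r, start 0; Z[23]=1 scan→box=[23,24)
i=24: i≥r, start 0; Z[24]=0
i=25: i≥r, start 0; Z[25]=0
i=26: i≥r, start 0; Z[26]=0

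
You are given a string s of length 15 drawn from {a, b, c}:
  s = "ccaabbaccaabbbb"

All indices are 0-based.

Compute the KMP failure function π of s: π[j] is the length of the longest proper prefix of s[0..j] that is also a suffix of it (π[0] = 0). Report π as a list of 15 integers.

π[0] = 0
j=1 s[j]='c': π[1]=1 (border 'c')
j=2 s[j]='a': k: 1→0; π[2]=0 (border '')
j=3 s[j]='a': π[3]=0 (border '')
j=4 s[j]='b': π[4]=0 (border '')
j=5 s[j]='b': π[5]=0 (border '')
j=6 s[j]='a': π[6]=0 (border '')
j=7 s[j]='c': π[7]=1 (border 'c')
j=8 s[j]='c': π[8]=2 (border 'cc')
j=9 s[j]='a': π[9]=3 (border 'cca')
j=10 s[j]='a': π[10]=4 (border 'ccaa')
j=11 s[j]='b': π[11]=5 (border 'ccaab')
j=12 s[j]='b': π[12]=6 (border 'ccaabb')
j=13 s[j]='b': k: 6→0; π[13]=0 (border '')
j=14 s[j]='b': π[14]=0 (border '')

[0, 1, 0, 0, 0, 0, 0, 1, 2, 3, 4, 5, 6, 0, 0]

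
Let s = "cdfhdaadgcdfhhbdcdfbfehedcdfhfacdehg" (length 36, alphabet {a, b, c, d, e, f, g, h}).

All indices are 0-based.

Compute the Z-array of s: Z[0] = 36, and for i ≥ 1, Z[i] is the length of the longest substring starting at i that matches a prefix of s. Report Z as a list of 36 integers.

Z[0]=36
i=1: i≥r, start 0; Z[1]=0
i=2: i≥r, start 0; Z[2]=0
i=3: i≥r, start 0; Z[3]=0
i=4: i≥r, start 0; Z[4]=0
i=5: i≥r, start 0; Z[5]=0
i=6: i≥r, start 0; Z[6]=0
i=7: i≥r, start 0; Z[7]=0
i=8: i≥r, start 0; Z[8]=0
i=9: i≥r, start 0; Z[9]=4 scan→box=[9,13)
i=10: min(r-i=3, Z[1]=0)=0; Z[10]=0
i=11: min(r-i=2, Z[2]=0)=0; Z[11]=0
i=12: min(r-i=1, Z[3]=0)=0; Z[12]=0
i=13: i≥r, start 0; Z[13]=0
i=14: i≥r, start 0; Z[14]=0
i=15: i≥r, start 0; Z[15]=0
i=16: i≥r, start 0; Z[16]=3 scan→box=[16,19)
i=17: min(r-i=2, Z[1]=0)=0; Z[17]=0
i=18: min(r-i=1, Z[2]=0)=0; Z[18]=0
i=19: i≥r, start 0; Z[19]=0
i=20: i≥r, start 0; Z[20]=0
i=21: i≥r, start 0; Z[21]=0
i=22: i≥r, start 0; Z[22]=0
i=23: i≥r, start 0; Z[23]=0
i=24: i≥r, start 0; Z[24]=0
i=25: i≥r, start 0; Z[25]=4 scan→box=[25,29)
i=26: min(r-i=3, Z[1]=0)=0; Z[26]=0
i=27: min(r-i=2, Z[2]=0)=0; Z[27]=0
i=28: min(r-i=1, Z[3]=0)=0; Z[28]=0
i=29: i≥r, start 0; Z[29]=0
i=30: i≥r, start 0; Z[30]=0
i=31: i≥r, start 0; Z[31]=2 scan→box=[31,33)
i=32: min(r-i=1, Z[1]=0)=0; Z[32]=0
i=33: i≥r, start 0; Z[33]=0
i=34: i≥r, start 0; Z[34]=0
i=35: i≥r, start 0; Z[35]=0

[36, 0, 0, 0, 0, 0, 0, 0, 0, 4, 0, 0, 0, 0, 0, 0, 3, 0, 0, 0, 0, 0, 0, 0, 0, 4, 0, 0, 0, 0, 0, 2, 0, 0, 0, 0]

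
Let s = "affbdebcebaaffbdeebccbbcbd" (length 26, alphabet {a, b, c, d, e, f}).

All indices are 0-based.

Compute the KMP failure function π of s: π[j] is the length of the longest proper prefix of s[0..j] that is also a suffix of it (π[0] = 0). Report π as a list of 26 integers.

π[0] = 0
j=1 s[j]='f': π[1]=0 (border '')
j=2 s[j]='f': π[2]=0 (border '')
j=3 s[j]='b': π[3]=0 (border '')
j=4 s[j]='d': π[4]=0 (border '')
j=5 s[j]='e': π[5]=0 (border '')
j=6 s[j]='b': π[6]=0 (border '')
j=7 s[j]='c': π[7]=0 (border '')
j=8 s[j]='e': π[8]=0 (border '')
j=9 s[j]='b': π[9]=0 (border '')
j=10 s[j]='a': π[10]=1 (border 'a')
j=11 s[j]='a': k: 1→0; π[11]=1 (border 'a')
j=12 s[j]='f': π[12]=2 (border 'af')
j=13 s[j]='f': π[13]=3 (border 'aff')
j=14 s[j]='b': π[14]=4 (border 'affb')
j=15 s[j]='d': π[15]=5 (border 'affbd')
j=16 s[j]='e': π[16]=6 (border 'affbde')
j=17 s[j]='e': k: 6→0; π[17]=0 (border '')
j=18 s[j]='b': π[18]=0 (border '')
j=19 s[j]='c': π[19]=0 (border '')
j=20 s[j]='c': π[20]=0 (border '')
j=21 s[j]='b': π[21]=0 (border '')
j=22 s[j]='b': π[22]=0 (border '')
j=23 s[j]='c': π[23]=0 (border '')
j=24 s[j]='b': π[24]=0 (border '')
j=25 s[j]='d': π[25]=0 (border '')

[0, 0, 0, 0, 0, 0, 0, 0, 0, 0, 1, 1, 2, 3, 4, 5, 6, 0, 0, 0, 0, 0, 0, 0, 0, 0]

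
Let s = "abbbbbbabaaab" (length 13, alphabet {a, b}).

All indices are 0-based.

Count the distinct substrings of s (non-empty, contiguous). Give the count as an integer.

66

rank | idx | suffix
   0 |   9 | aaab
   1 |  10 | aab
   2 |  11 | ab
   3 |   7 | abaaab
   4 |   0 | abbbbbbabaaab
   5 |  12 | b
   6 |   8 | baaab
   7 |   6 | babaaab
   8 |   5 | bbabaaab
   9 |   4 | bbbabaaab
  10 |   3 | bbbbabaaab
  11 |   2 | bbbbbabaaab
  12 |   1 | bbbbbbabaaab

SA = [9, 10, 11, 7, 0, 12, 8, 6, 5, 4, 3, 2, 1]
rank  pair      lcp
   1  s[9:],s[10:]  2  'aa'
   2  s[10:],s[11:]  1  'a'
   3  s[11:],s[7:]  2  'ab'
   4  s[7:],s[0:]  2  'ab'
   5  s[0:],s[12:]  0  ''
   6  s[12:],s[8:]  1  'b'
   7  s[8:],s[6:]  2  'ba'
   8  s[6:],s[5:]  1  'b'
   9  s[5:],s[4:]  2  'bb'
  10  s[4:],s[3:]  3  'bbb'
  11  s[3:],s[2:]  4  'bbbb'
  12  s[2:],s[1:]  5  'bbbbb'

n(n+1)/2 = 13·14/2 = 91
Σ LCP = 0 + 2 + 1 + 2 + 2 + 0 + 1 + 2 + 1 + 2 + 3 + 4 + 5 = 25
distinct = 91 − 25 = 66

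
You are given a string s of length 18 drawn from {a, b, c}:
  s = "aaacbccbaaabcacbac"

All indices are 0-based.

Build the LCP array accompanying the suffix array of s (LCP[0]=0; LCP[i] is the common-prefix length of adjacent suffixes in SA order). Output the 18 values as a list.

[0, 3, 2, 2, 1, 1, 2, 3, 0, 2, 1, 2, 0, 1, 1, 3, 2, 1]

rank | idx | suffix
   0 |   8 | aaabcacbac
   1 |   0 | aaacbccbaaabcacbac
   2 |   9 | aabcacbac
   3 |   1 | aacbccbaaabcacbac
   4 |  10 | abcacbac
   5 |  16 | ac
   6 |  13 | acbac
   7 |   2 | acbccbaaabcacbac
   8 |   7 | baaabcacbac
   9 |  15 | bac
  10 |  11 | bcacbac
  11 |   4 | bccbaaabcacbac
  12 |  17 | c
  13 |  12 | cacbac
  14 |   6 | cbaaabcacbac
  15 |  14 | cbac
  16 |   3 | cbccbaaabcacbac
  17 |   5 | ccbaaabcacbac

SA = [8, 0, 9, 1, 10, 16, 13, 2, 7, 15, 11, 4, 17, 12, 6, 14, 3, 5]
rank  pair      lcp
   1  s[8:],s[0:]  3  'aaa'
   2  s[0:],s[9:]  2  'aa'
   3  s[9:],s[1:]  2  'aa'
   4  s[1:],s[10:]  1  'a'
   5  s[10:],s[16:]  1  'a'
   6  s[16:],s[13:]  2  'ac'
   7  s[13:],s[2:]  3  'acb'
   8  s[2:],s[7:]  0  ''
   9  s[7:],s[15:]  2  'ba'
  10  s[15:],s[11:]  1  'b'
  11  s[11:],s[4:]  2  'bc'
  12  s[4:],s[17:]  0  ''
  13  s[17:],s[12:]  1  'c'
  14  s[12:],s[6:]  1  'c'
  15  s[6:],s[14:]  3  'cba'
  16  s[14:],s[3:]  2  'cb'
  17  s[3:],s[5:]  1  'c'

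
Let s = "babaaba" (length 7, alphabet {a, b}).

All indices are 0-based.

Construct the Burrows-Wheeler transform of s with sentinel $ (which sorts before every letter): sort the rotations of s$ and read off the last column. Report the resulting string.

abbabaa$

rank  rotation  last
    0  $babaaba  a
    1  a$babaab  b
    2  aaba$bab  b
    3  aba$baba  a
    4  abaaba$b  b
    5  ba$babaa  a
    6  baaba$ba  a
    7  babaaba$  $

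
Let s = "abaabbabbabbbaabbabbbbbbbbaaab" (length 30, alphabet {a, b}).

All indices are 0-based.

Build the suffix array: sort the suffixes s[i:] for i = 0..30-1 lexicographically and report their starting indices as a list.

[26, 27, 2, 13, 28, 0, 3, 6, 14, 9, 17, 29, 25, 1, 12, 5, 8, 16, 24, 11, 4, 7, 15, 23, 10, 22, 21, 20, 19, 18]

rank | idx | suffix
   0 |  26 | aaab
   1 |  27 | aab
   2 |   2 | aabbabbabbbaabbabbbbbbbbaaab
   3 |  13 | aabbabbbbbbbbaaab
   4 |  28 | ab
   5 |   0 | abaabbabbabbbaabbabbbbbbbbaaab
   6 |   3 | abbabbabbbaabbabbbbbbbbaaab
   7 |   6 | abbabbbaabbabbbbbbbbaaab
   8 |  14 | abbabbbbbbbbaaab
   9 |   9 | abbbaabbabbbbbbbbaaab
  10 |  17 | abbbbbbbbaaab
  11 |  29 | b
  12 |  25 | baaab
  13 |   1 | baabbabbabbbaabbabbbbbbbbaaab
  14 |  12 | baabbabbbbbbbbaaab
  15 |   5 | babbabbbaabbabbbbbbbbaaab
  16 |   8 | babbbaabbabbbbbbbbaaab
  17 |  16 | babbbbbbbbaaab
  18 |  24 | bbaaab
  19 |  11 | bbaabbabbbbbbbbaaab
  20 |   4 | bbabbabbbaabbabbbbbbbbaaab
  21 |   7 | bbabbbaabbabbbbbbbbaaab
  22 |  15 | bbabbbbbbbbaaab
  23 |  23 | bbbaaab
  24 |  10 | bbbaabbabbbbbbbbaaab
  25 |  22 | bbbbaaab
  26 |  21 | bbbbbaaab
  27 |  20 | bbbbbbaaab
  28 |  19 | bbbbbbbaaab
  29 |  18 | bbbbbbbbaaab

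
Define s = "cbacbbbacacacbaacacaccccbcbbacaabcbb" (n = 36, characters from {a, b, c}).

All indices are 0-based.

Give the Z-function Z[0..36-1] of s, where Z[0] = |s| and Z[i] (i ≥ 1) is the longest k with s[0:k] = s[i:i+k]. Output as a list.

[36, 0, 0, 2, 0, 0, 0, 0, 1, 0, 1, 0, 3, 0, 0, 0, 1, 0, 1, 0, 1, 1, 1, 2, 0, 2, 0, 0, 0, 1, 0, 0, 0, 2, 0, 0]

Z[0]=36
i=1: i≥r, start 0; Z[1]=0
i=2: i≥r, start 0; Z[2]=0
i=3: i≥r, start 0; Z[3]=2 grow→box=[3,5)
i=4: min(r-i=1, Z[1]=0)=0; Z[4]=0
i=5: i≥r, start 0; Z[5]=0
i=6: i≥r, start 0; Z[6]=0
i=7: i≥r, start 0; Z[7]=0
i=8: i≥r, start 0; Z[8]=1 grow→box=[8,9)
i=9: i≥r, start 0; Z[9]=0
i=10: i≥r, start 0; Z[10]=1 grow→box=[10,11)
i=11: i≥r, start 0; Z[11]=0
i=12: i≥r, start 0; Z[12]=3 grow→box=[12,15)
i=13: min(r-i=2, Z[1]=0)=0; Z[13]=0
i=14: min(r-i=1, Z[2]=0)=0; Z[14]=0
i=15: i≥r, start 0; Z[15]=0
i=16: i≥r, start 0; Z[16]=1 grow→box=[16,17)
i=17: i≥r, start 0; Z[17]=0
i=18: i≥r, start 0; Z[18]=1 grow→box=[18,19)
i=19: i≥r, start 0; Z[19]=0
i=20: i≥r, start 0; Z[20]=1 grow→box=[20,21)
i=21: i≥r, start 0; Z[21]=1 grow→box=[21,22)
i=22: i≥r, start 0; Z[22]=1 grow→box=[22,23)
i=23: i≥r, start 0; Z[23]=2 grow→box=[23,25)
i=24: min(r-i=1, Z[1]=0)=0; Z[24]=0
i=25: i≥r, start 0; Z[25]=2 grow→box=[25,27)
i=26: min(r-i=1, Z[1]=0)=0; Z[26]=0
i=27: i≥r, start 0; Z[27]=0
i=28: i≥r, start 0; Z[28]=0
i=29: i≥r, start 0; Z[29]=1 grow→box=[29,30)
i=30: i≥r, start 0; Z[30]=0
i=31: i≥r, start 0; Z[31]=0
i=32: i≥r, start 0; Z[32]=0
i=33: i≥r, start 0; Z[33]=2 grow→box=[33,35)
i=34: min(r-i=1, Z[1]=0)=0; Z[34]=0
i=35: i≥r, start 0; Z[35]=0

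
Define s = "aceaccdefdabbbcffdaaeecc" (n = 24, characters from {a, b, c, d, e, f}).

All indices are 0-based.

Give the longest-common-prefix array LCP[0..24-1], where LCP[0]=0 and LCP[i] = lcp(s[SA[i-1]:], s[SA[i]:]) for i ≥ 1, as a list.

rank→(start, suffix):
  0 → (18, 'aaeecc')
  1 → (10, 'abbbcffdaaeecc')
  2 → (3, 'accdefdabbbcffdaaeecc')
  3 → (0, 'aceaccdefdabbbcffdaaeecc')
  4 → (19, 'aeecc')
  5 → (11, 'bbbcffdaaeecc')
  6 → (12, 'bbcffdaaeecc')
  7 → (13, 'bcffdaaeecc')
  8 → (23, 'c')
  9 → (22, 'cc')
  10 → (4, 'ccdefdabbbcffdaaeecc')
  11 → (5, 'cdefdabbbcffdaaeecc')
  12 → (1, 'ceaccdefdabbbcffdaaeecc')
  13 → (14, 'cffdaaeecc')
  14 → (17, 'daaeecc')
  15 → (9, 'dabbbcffdaaeecc')
  16 → (6, 'defdabbbcffdaaeecc')
  17 → (2, 'eaccdefdabbbcffdaaeecc')
  18 → (21, 'ecc')
  19 → (20, 'eecc')
  20 → (7, 'efdabbbcffdaaeecc')
  21 → (16, 'fdaaeecc')
  22 → (8, 'fdabbbcffdaaeecc')
  23 → (15, 'ffdaaeecc')

SA = [18, 10, 3, 0, 19, 11, 12, 13, 23, 22, 4, 5, 1, 14, 17, 9, 6, 2, 21, 20, 7, 16, 8, 15]
i: (SA[i-1],SA[i]) lcp shared
  1: (18,10) 1 'a'
  2: (10,3) 1 'a'
  3: (3,0) 2 'ac'
  4: (0,19) 1 'a'
  5: (19,11) 0 ''
  6: (11,12) 2 'bb'
  7: (12,13) 1 'b'
  8: (13,23) 0 ''
  9: (23,22) 1 'c'
  10: (22,4) 2 'cc'
  11: (4,5) 1 'c'
  12: (5,1) 1 'c'
  13: (1,14) 1 'c'
  14: (14,17) 0 ''
  15: (17,9) 2 'da'
  16: (9,6) 1 'd'
  17: (6,2) 0 ''
  18: (2,21) 1 'e'
  19: (21,20) 1 'e'
  20: (20,7) 1 'e'
  21: (7,16) 0 ''
  22: (16,8) 3 'fda'
  23: (8,15) 1 'f'

[0, 1, 1, 2, 1, 0, 2, 1, 0, 1, 2, 1, 1, 1, 0, 2, 1, 0, 1, 1, 1, 0, 3, 1]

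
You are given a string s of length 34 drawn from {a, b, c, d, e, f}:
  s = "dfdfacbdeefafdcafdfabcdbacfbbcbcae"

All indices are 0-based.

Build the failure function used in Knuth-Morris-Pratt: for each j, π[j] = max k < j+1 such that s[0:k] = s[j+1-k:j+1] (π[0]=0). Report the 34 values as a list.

π[0] = 0
j=1 s[j]='f': π[1]=0 (border '')
j=2 s[j]='d': π[2]=1 (border 'd')
j=3 s[j]='f': π[3]=2 (border 'df')
j=4 s[j]='a': k: 2→0; π[4]=0 (border '')
j=5 s[j]='c': π[5]=0 (border '')
j=6 s[j]='b': π[6]=0 (border '')
j=7 s[j]='d': π[7]=1 (border 'd')
j=8 s[j]='e': k: 1→0; π[8]=0 (border '')
j=9 s[j]='e': π[9]=0 (border '')
j=10 s[j]='f': π[10]=0 (border '')
j=11 s[j]='a': π[11]=0 (border '')
j=12 s[j]='f': π[12]=0 (border '')
j=13 s[j]='d': π[13]=1 (border 'd')
j=14 s[j]='c': k: 1→0; π[14]=0 (border '')
j=15 s[j]='a': π[15]=0 (border '')
j=16 s[j]='f': π[16]=0 (border '')
j=17 s[j]='d': π[17]=1 (border 'd')
j=18 s[j]='f': π[18]=2 (border 'df')
j=19 s[j]='a': k: 2→0; π[19]=0 (border '')
j=20 s[j]='b': π[20]=0 (border '')
j=21 s[j]='c': π[21]=0 (border '')
j=22 s[j]='d': π[22]=1 (border 'd')
j=23 s[j]='b': k: 1→0; π[23]=0 (border '')
j=24 s[j]='a': π[24]=0 (border '')
j=25 s[j]='c': π[25]=0 (border '')
j=26 s[j]='f': π[26]=0 (border '')
j=27 s[j]='b': π[27]=0 (border '')
j=28 s[j]='b': π[28]=0 (border '')
j=29 s[j]='c': π[29]=0 (border '')
j=30 s[j]='b': π[30]=0 (border '')
j=31 s[j]='c': π[31]=0 (border '')
j=32 s[j]='a': π[32]=0 (border '')
j=33 s[j]='e': π[33]=0 (border '')

[0, 0, 1, 2, 0, 0, 0, 1, 0, 0, 0, 0, 0, 1, 0, 0, 0, 1, 2, 0, 0, 0, 1, 0, 0, 0, 0, 0, 0, 0, 0, 0, 0, 0]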